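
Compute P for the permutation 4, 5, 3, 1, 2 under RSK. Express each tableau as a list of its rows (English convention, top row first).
Insert 4: appended to row 1. P = [[4]].
Insert 5: appended to row 1. P = [[4, 5]].
Insert 3: 3 bumps 4 from row 1; 4 starts row 2. P = [[3, 5], [4]].
Insert 1: 1 bumps 3 from row 1; 3 bumps 4 from row 2; 4 starts row 3. P = [[1, 5], [3], [4]].
Insert 2: 2 bumps 5 from row 1; 5 appends to row 2. P = [[1, 2], [3, 5], [4]].

So P = [[1, 2], [3, 5], [4]].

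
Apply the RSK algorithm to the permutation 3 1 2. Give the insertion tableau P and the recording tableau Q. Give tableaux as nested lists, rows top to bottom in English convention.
Insert each entry of the permutation into P by Schensted row insertion, recording in Q the position of each new cell.

After inserting 3: P = [[3]].
After inserting 1: P = [[1], [3]].
After inserting 2: P = [[1, 2], [3]].

So P = [[1, 2], [3]], Q = [[1, 3], [2]].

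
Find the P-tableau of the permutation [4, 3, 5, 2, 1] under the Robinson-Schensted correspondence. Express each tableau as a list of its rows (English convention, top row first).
P = [[1, 5], [2], [3], [4]]

Insert 4: appended to row 1. P = [[4]].
Insert 3: 3 bumps 4 from row 1; 4 starts row 2. P = [[3], [4]].
Insert 5: appended to row 1. P = [[3, 5], [4]].
Insert 2: 2 bumps 3 from row 1; 3 bumps 4 from row 2; 4 starts row 3. P = [[2, 5], [3], [4]].
Insert 1: 1 bumps 2 from row 1; 2 bumps 3 from row 2; 3 bumps 4 from row 3; 4 starts row 4. P = [[1, 5], [2], [3], [4]].

So P = [[1, 5], [2], [3], [4]].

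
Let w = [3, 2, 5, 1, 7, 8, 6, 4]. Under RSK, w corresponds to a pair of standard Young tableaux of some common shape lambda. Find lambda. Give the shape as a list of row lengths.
Row-insert each entry into an empty tableau.

After inserting 3: P = [[3]].
After inserting 2: P = [[2], [3]].
After inserting 5: P = [[2, 5], [3]].
After inserting 1: P = [[1, 5], [2], [3]].
After inserting 7: P = [[1, 5, 7], [2], [3]].
After inserting 8: P = [[1, 5, 7, 8], [2], [3]].
After inserting 6: P = [[1, 5, 6, 8], [2, 7], [3]].
After inserting 4: P = [[1, 4, 6, 8], [2, 5], [3, 7]].

The final insertion tableau P = [[1, 4, 6, 8], [2, 5], [3, 7]] has shape [4, 2, 2].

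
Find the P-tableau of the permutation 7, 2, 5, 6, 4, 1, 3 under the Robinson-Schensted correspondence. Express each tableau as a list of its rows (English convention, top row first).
After inserting 7: P = [[7]].
After inserting 2: P = [[2], [7]].
After inserting 5: P = [[2, 5], [7]].
After inserting 6: P = [[2, 5, 6], [7]].
After inserting 4: P = [[2, 4, 6], [5], [7]].
After inserting 1: P = [[1, 4, 6], [2], [5], [7]].
After inserting 3: P = [[1, 3, 6], [2, 4], [5], [7]].

So P = [[1, 3, 6], [2, 4], [5], [7]].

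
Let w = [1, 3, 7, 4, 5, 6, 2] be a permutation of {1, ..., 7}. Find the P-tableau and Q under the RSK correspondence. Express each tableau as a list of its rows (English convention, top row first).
Insert each entry of the permutation into P by Schensted row insertion, recording in Q the position of each new cell.

Insert 1: appended to row 1. P = [[1]].
Insert 3: appended to row 1. P = [[1, 3]].
Insert 7: appended to row 1. P = [[1, 3, 7]].
Insert 4: 4 bumps 7 from row 1; 7 starts row 2. P = [[1, 3, 4], [7]].
Insert 5: appended to row 1. P = [[1, 3, 4, 5], [7]].
Insert 6: appended to row 1. P = [[1, 3, 4, 5, 6], [7]].
Insert 2: 2 bumps 3 from row 1; 3 bumps 7 from row 2; 7 starts row 3. P = [[1, 2, 4, 5, 6], [3], [7]].

So P = [[1, 2, 4, 5, 6], [3], [7]], Q = [[1, 2, 3, 5, 6], [4], [7]].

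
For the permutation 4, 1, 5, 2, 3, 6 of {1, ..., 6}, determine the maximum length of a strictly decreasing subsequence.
2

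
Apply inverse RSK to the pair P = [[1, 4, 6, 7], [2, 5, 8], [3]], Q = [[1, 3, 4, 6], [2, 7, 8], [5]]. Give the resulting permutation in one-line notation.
3 2 5 6 1 8 4 7

Reverse RSK: for i = n, n-1, ..., 1, locate i in Q, remove the corresponding corner cell from P, and reverse-bump its entry up through P; the value ejected from row 1 is w(i).

So w = 3 2 5 6 1 8 4 7.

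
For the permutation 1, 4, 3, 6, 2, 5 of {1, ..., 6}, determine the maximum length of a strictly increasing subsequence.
3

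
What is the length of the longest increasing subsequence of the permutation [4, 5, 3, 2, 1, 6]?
3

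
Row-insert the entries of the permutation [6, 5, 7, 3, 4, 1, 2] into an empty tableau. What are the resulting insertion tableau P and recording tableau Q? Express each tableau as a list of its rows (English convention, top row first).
Insert each entry of the permutation into P by Schensted row insertion, recording in Q the position of each new cell.

Insert 6: appended to row 1. P = [[6]].
Insert 5: 5 bumps 6 from row 1; 6 starts row 2. P = [[5], [6]].
Insert 7: appended to row 1. P = [[5, 7], [6]].
Insert 3: 3 bumps 5 from row 1; 5 bumps 6 from row 2; 6 starts row 3. P = [[3, 7], [5], [6]].
Insert 4: 4 bumps 7 from row 1; 7 appends to row 2. P = [[3, 4], [5, 7], [6]].
Insert 1: 1 bumps 3 from row 1; 3 bumps 5 from row 2; 5 bumps 6 from row 3; 6 starts row 4. P = [[1, 4], [3, 7], [5], [6]].
Insert 2: 2 bumps 4 from row 1; 4 bumps 7 from row 2; 7 appends to row 3. P = [[1, 2], [3, 4], [5, 7], [6]].

So P = [[1, 2], [3, 4], [5, 7], [6]], Q = [[1, 3], [2, 5], [4, 7], [6]].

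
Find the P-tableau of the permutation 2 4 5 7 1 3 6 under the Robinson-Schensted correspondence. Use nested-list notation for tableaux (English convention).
P = [[1, 3, 5, 6], [2, 4, 7]]

Insert 2: appended to row 1. P = [[2]].
Insert 4: appended to row 1. P = [[2, 4]].
Insert 5: appended to row 1. P = [[2, 4, 5]].
Insert 7: appended to row 1. P = [[2, 4, 5, 7]].
Insert 1: 1 bumps 2 from row 1; 2 starts row 2. P = [[1, 4, 5, 7], [2]].
Insert 3: 3 bumps 4 from row 1; 4 appends to row 2. P = [[1, 3, 5, 7], [2, 4]].
Insert 6: 6 bumps 7 from row 1; 7 appends to row 2. P = [[1, 3, 5, 6], [2, 4, 7]].

So P = [[1, 3, 5, 6], [2, 4, 7]].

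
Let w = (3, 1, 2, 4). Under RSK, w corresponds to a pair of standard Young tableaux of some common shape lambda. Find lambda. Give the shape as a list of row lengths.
Row-insert each entry into an empty tableau.

After inserting 3: P = [[3]].
After inserting 1: P = [[1], [3]].
After inserting 2: P = [[1, 2], [3]].
After inserting 4: P = [[1, 2, 4], [3]].

The final insertion tableau P = [[1, 2, 4], [3]] has shape [3, 1].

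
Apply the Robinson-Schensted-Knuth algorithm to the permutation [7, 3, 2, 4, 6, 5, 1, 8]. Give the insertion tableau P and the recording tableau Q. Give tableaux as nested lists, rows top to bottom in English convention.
Insert each entry of the permutation into P by Schensted row insertion, recording in Q the position of each new cell.

Insert 7: appended to row 1. P = [[7]].
Insert 3: 3 bumps 7 from row 1; 7 starts row 2. P = [[3], [7]].
Insert 2: 2 bumps 3 from row 1; 3 bumps 7 from row 2; 7 starts row 3. P = [[2], [3], [7]].
Insert 4: appended to row 1. P = [[2, 4], [3], [7]].
Insert 6: appended to row 1. P = [[2, 4, 6], [3], [7]].
Insert 5: 5 bumps 6 from row 1; 6 appends to row 2. P = [[2, 4, 5], [3, 6], [7]].
Insert 1: 1 bumps 2 from row 1; 2 bumps 3 from row 2; 3 bumps 7 from row 3; 7 starts row 4. P = [[1, 4, 5], [2, 6], [3], [7]].
Insert 8: appended to row 1. P = [[1, 4, 5, 8], [2, 6], [3], [7]].

So P = [[1, 4, 5, 8], [2, 6], [3], [7]], Q = [[1, 4, 5, 8], [2, 6], [3], [7]].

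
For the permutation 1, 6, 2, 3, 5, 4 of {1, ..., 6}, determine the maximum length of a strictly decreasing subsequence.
3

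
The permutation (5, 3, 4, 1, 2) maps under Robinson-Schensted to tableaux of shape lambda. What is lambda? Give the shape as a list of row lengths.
Row-insert each entry into an empty tableau.

After inserting 5: P = [[5]].
After inserting 3: P = [[3], [5]].
After inserting 4: P = [[3, 4], [5]].
After inserting 1: P = [[1, 4], [3], [5]].
After inserting 2: P = [[1, 2], [3, 4], [5]].

The final insertion tableau P = [[1, 2], [3, 4], [5]] has shape [2, 2, 1].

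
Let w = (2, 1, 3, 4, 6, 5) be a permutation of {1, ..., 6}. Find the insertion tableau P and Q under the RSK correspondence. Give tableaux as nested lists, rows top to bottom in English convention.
Insert each entry of the permutation into P by Schensted row insertion, recording in Q the position of each new cell.

Insert 2: appended to row 1. P = [[2]], Q = [[1]].
Insert 1: 1 bumps 2 from row 1; 2 starts row 2. P = [[1], [2]], Q = [[1], [2]].
Insert 3: appended to row 1. P = [[1, 3], [2]], Q = [[1, 3], [2]].
Insert 4: appended to row 1. P = [[1, 3, 4], [2]], Q = [[1, 3, 4], [2]].
Insert 6: appended to row 1. P = [[1, 3, 4, 6], [2]], Q = [[1, 3, 4, 5], [2]].
Insert 5: 5 bumps 6 from row 1; 6 appends to row 2. P = [[1, 3, 4, 5], [2, 6]], Q = [[1, 3, 4, 5], [2, 6]].

So P = [[1, 3, 4, 5], [2, 6]], Q = [[1, 3, 4, 5], [2, 6]].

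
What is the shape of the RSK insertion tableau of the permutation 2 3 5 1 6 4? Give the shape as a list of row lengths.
[4, 2]

Row-insert each entry into an empty tableau.

After inserting 2: P = [[2]].
After inserting 3: P = [[2, 3]].
After inserting 5: P = [[2, 3, 5]].
After inserting 1: P = [[1, 3, 5], [2]].
After inserting 6: P = [[1, 3, 5, 6], [2]].
After inserting 4: P = [[1, 3, 4, 6], [2, 5]].

The final insertion tableau P = [[1, 3, 4, 6], [2, 5]] has shape [4, 2].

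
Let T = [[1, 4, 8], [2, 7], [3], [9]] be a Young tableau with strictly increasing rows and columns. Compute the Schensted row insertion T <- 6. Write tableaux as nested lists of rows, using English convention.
[[1, 4, 6], [2, 7, 8], [3], [9]]

In row 1, 6 replaces 8 (the leftmost entry greater than 6); 8 is bumped to row 2. 8 is appended to row 2. The new tableau is [[1, 4, 6], [2, 7, 8], [3], [9]].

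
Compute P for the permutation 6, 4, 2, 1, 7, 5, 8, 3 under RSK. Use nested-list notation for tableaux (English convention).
P = [[1, 3, 8], [2, 5], [4, 7], [6]]

Insert 6: appended to row 1. P = [[6]].
Insert 4: 4 bumps 6 from row 1; 6 starts row 2. P = [[4], [6]].
Insert 2: 2 bumps 4 from row 1; 4 bumps 6 from row 2; 6 starts row 3. P = [[2], [4], [6]].
Insert 1: 1 bumps 2 from row 1; 2 bumps 4 from row 2; 4 bumps 6 from row 3; 6 starts row 4. P = [[1], [2], [4], [6]].
Insert 7: appended to row 1. P = [[1, 7], [2], [4], [6]].
Insert 5: 5 bumps 7 from row 1; 7 appends to row 2. P = [[1, 5], [2, 7], [4], [6]].
Insert 8: appended to row 1. P = [[1, 5, 8], [2, 7], [4], [6]].
Insert 3: 3 bumps 5 from row 1; 5 bumps 7 from row 2; 7 appends to row 3. P = [[1, 3, 8], [2, 5], [4, 7], [6]].

So P = [[1, 3, 8], [2, 5], [4, 7], [6]].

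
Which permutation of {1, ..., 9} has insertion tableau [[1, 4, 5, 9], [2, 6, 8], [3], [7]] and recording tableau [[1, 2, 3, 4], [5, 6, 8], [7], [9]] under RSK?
Reverse the RSK construction: for i from n down to 1, find the cell of Q containing i, remove the entry at that cell from P, and reverse-bump it up through P; the value ejected from row 1 is w(i).

Step i=9: Q has 9 at row 4, column 1; remove 7 from row 4 of P and reverse-bump: 7 enters row 3 and ejects 3; 3 enters row 2 and ejects 2; 2 enters row 1 and ejects 1. So w(9) = 1. P is now [[2, 4, 5, 9], [3, 6, 8], [7]].
Step i=8: Q has 8 at row 2, column 3; remove 8 from row 2 of P and reverse-bump: 8 enters row 1 and ejects 5. So w(8) = 5. P is now [[2, 4, 8, 9], [3, 6], [7]].
Step i=7: Q has 7 at row 3, column 1; remove 7 from row 3 of P and reverse-bump: 7 enters row 2 and ejects 6; 6 enters row 1 and ejects 4. So w(7) = 4. P is now [[2, 6, 8, 9], [3, 7]].
Step i=6: Q has 6 at row 2, column 2; remove 7 from row 2 of P and reverse-bump: 7 enters row 1 and ejects 6. So w(6) = 6. P is now [[2, 7, 8, 9], [3]].
Step i=5: Q has 5 at row 2, column 1; remove 3 from row 2 of P and reverse-bump: 3 enters row 1 and ejects 2. So w(5) = 2. P is now [[3, 7, 8, 9]].
Step i=4: Q has 4 at row 1, column 4; remove that cell from P, ejecting 9. So w(4) = 9. P is now [[3, 7, 8]].
Step i=3: Q has 3 at row 1, column 3; remove that cell from P, ejecting 8. So w(3) = 8. P is now [[3, 7]].
Step i=2: Q has 2 at row 1, column 2; remove that cell from P, ejecting 7. So w(2) = 7. P is now [[3]].
Step i=1: Q has 1 at row 1, column 1; remove that cell from P, ejecting 3. So w(1) = 3. P is now [].

So w = 3 7 8 9 2 6 4 5 1.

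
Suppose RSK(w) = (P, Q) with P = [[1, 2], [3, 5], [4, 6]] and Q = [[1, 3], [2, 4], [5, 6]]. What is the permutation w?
Reverse the RSK construction: for i from n down to 1, find the cell of Q containing i, remove the entry at that cell from P, and reverse-bump it up through P; the value ejected from row 1 is w(i).

Step i=6: Q has 6 at row 3, column 2; remove 6 from row 3 of P and reverse-bump: 6 enters row 2 and ejects 5; 5 enters row 1 and ejects 2. So w(6) = 2. P is now [[1, 5], [3, 6], [4]].
Step i=5: Q has 5 at row 3, column 1; remove 4 from row 3 of P and reverse-bump: 4 enters row 2 and ejects 3; 3 enters row 1 and ejects 1. So w(5) = 1. P is now [[3, 5], [4, 6]].
Step i=4: Q has 4 at row 2, column 2; remove 6 from row 2 of P and reverse-bump: 6 enters row 1 and ejects 5. So w(4) = 5. P is now [[3, 6], [4]].
Step i=3: Q has 3 at row 1, column 2; remove that cell from P, ejecting 6. So w(3) = 6. P is now [[3], [4]].
Step i=2: Q has 2 at row 2, column 1; remove 4 from row 2 of P and reverse-bump: 4 enters row 1 and ejects 3. So w(2) = 3. P is now [[4]].
Step i=1: Q has 1 at row 1, column 1; remove that cell from P, ejecting 4. So w(1) = 4. P is now [].

So w = 4 3 6 5 1 2.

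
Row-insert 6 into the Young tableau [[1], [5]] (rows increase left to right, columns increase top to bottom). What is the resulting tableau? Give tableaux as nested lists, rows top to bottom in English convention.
[[1, 6], [5]]

6 is larger than every entry of row 1, so it is appended to row 1. The new tableau is [[1, 6], [5]].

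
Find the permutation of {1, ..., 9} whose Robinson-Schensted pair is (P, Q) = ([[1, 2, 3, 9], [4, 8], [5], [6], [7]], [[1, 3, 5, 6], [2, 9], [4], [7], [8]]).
7 1 6 5 8 9 4 2 3

Reverse the RSK construction: for i from n down to 1, find the cell of Q containing i, remove the entry at that cell from P, and reverse-bump it up through P; the value ejected from row 1 is w(i).

Step i=9: Q has 9 at row 2, column 2; remove 8 from row 2 of P and reverse-bump: 8 enters row 1 and ejects 3. So w(9) = 3. P is now [[1, 2, 8, 9], [4], [5], [6], [7]].
Step i=8: Q has 8 at row 5, column 1; remove 7 from row 5 of P and reverse-bump: 7 enters row 4 and ejects 6; 6 enters row 3 and ejects 5; 5 enters row 2 and ejects 4; 4 enters row 1 and ejects 2. So w(8) = 2. P is now [[1, 4, 8, 9], [5], [6], [7]].
Step i=7: Q has 7 at row 4, column 1; remove 7 from row 4 of P and reverse-bump: 7 enters row 3 and ejects 6; 6 enters row 2 and ejects 5; 5 enters row 1 and ejects 4. So w(7) = 4. P is now [[1, 5, 8, 9], [6], [7]].
Step i=6: Q has 6 at row 1, column 4; remove that cell from P, ejecting 9. So w(6) = 9. P is now [[1, 5, 8], [6], [7]].
Step i=5: Q has 5 at row 1, column 3; remove that cell from P, ejecting 8. So w(5) = 8. P is now [[1, 5], [6], [7]].
Step i=4: Q has 4 at row 3, column 1; remove 7 from row 3 of P and reverse-bump: 7 enters row 2 and ejects 6; 6 enters row 1 and ejects 5. So w(4) = 5. P is now [[1, 6], [7]].
Step i=3: Q has 3 at row 1, column 2; remove that cell from P, ejecting 6. So w(3) = 6. P is now [[1], [7]].
Step i=2: Q has 2 at row 2, column 1; remove 7 from row 2 of P and reverse-bump: 7 enters row 1 and ejects 1. So w(2) = 1. P is now [[7]].
Step i=1: Q has 1 at row 1, column 1; remove that cell from P, ejecting 7. So w(1) = 7. P is now [].

So w = 7 1 6 5 8 9 4 2 3.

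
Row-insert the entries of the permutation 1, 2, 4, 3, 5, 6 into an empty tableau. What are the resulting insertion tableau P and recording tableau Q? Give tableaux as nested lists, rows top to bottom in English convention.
Insert each entry of the permutation into P by Schensted row insertion, recording in Q the position of each new cell.

Insert 1: appended to row 1. P = [[1]], Q = [[1]].
Insert 2: appended to row 1. P = [[1, 2]], Q = [[1, 2]].
Insert 4: appended to row 1. P = [[1, 2, 4]], Q = [[1, 2, 3]].
Insert 3: 3 bumps 4 from row 1; 4 starts row 2. P = [[1, 2, 3], [4]], Q = [[1, 2, 3], [4]].
Insert 5: appended to row 1. P = [[1, 2, 3, 5], [4]], Q = [[1, 2, 3, 5], [4]].
Insert 6: appended to row 1. P = [[1, 2, 3, 5, 6], [4]], Q = [[1, 2, 3, 5, 6], [4]].

So P = [[1, 2, 3, 5, 6], [4]], Q = [[1, 2, 3, 5, 6], [4]].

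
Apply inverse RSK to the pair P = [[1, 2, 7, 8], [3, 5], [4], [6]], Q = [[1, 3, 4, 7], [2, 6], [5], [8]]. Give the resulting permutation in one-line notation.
6 4 5 7 1 3 8 2

Reverse the RSK construction: for i from n down to 1, find the cell of Q containing i, remove the entry at that cell from P, and reverse-bump it up through P; the value ejected from row 1 is w(i).

Step i=8: Q has 8 at row 4, column 1; remove 6 from row 4 of P and reverse-bump: 6 enters row 3 and ejects 4; 4 enters row 2 and ejects 3; 3 enters row 1 and ejects 2. So w(8) = 2. P is now [[1, 3, 7, 8], [4, 5], [6]].
Step i=7: Q has 7 at row 1, column 4; remove that cell from P, ejecting 8. So w(7) = 8. P is now [[1, 3, 7], [4, 5], [6]].
Step i=6: Q has 6 at row 2, column 2; remove 5 from row 2 of P and reverse-bump: 5 enters row 1 and ejects 3. So w(6) = 3. P is now [[1, 5, 7], [4], [6]].
Step i=5: Q has 5 at row 3, column 1; remove 6 from row 3 of P and reverse-bump: 6 enters row 2 and ejects 4; 4 enters row 1 and ejects 1. So w(5) = 1. P is now [[4, 5, 7], [6]].
Step i=4: Q has 4 at row 1, column 3; remove that cell from P, ejecting 7. So w(4) = 7. P is now [[4, 5], [6]].
Step i=3: Q has 3 at row 1, column 2; remove that cell from P, ejecting 5. So w(3) = 5. P is now [[4], [6]].
Step i=2: Q has 2 at row 2, column 1; remove 6 from row 2 of P and reverse-bump: 6 enters row 1 and ejects 4. So w(2) = 4. P is now [[6]].
Step i=1: Q has 1 at row 1, column 1; remove that cell from P, ejecting 6. So w(1) = 6. P is now [].

So w = 6 4 5 7 1 3 8 2.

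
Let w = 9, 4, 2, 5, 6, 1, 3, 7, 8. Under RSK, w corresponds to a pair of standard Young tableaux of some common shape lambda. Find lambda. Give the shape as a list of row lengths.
[5, 2, 1, 1]

Row-insert each entry into an empty tableau.

After inserting 9: P = [[9]].
After inserting 4: P = [[4], [9]].
After inserting 2: P = [[2], [4], [9]].
After inserting 5: P = [[2, 5], [4], [9]].
After inserting 6: P = [[2, 5, 6], [4], [9]].
After inserting 1: P = [[1, 5, 6], [2], [4], [9]].
After inserting 3: P = [[1, 3, 6], [2, 5], [4], [9]].
After inserting 7: P = [[1, 3, 6, 7], [2, 5], [4], [9]].
After inserting 8: P = [[1, 3, 6, 7, 8], [2, 5], [4], [9]].

The final insertion tableau P = [[1, 3, 6, 7, 8], [2, 5], [4], [9]] has shape [5, 2, 1, 1].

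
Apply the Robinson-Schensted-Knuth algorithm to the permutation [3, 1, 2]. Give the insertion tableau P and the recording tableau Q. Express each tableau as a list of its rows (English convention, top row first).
P = [[1, 2], [3]], Q = [[1, 3], [2]]

Insert each entry of the permutation into P by Schensted row insertion, recording in Q the position of each new cell.

After inserting 3: P = [[3]].
After inserting 1: P = [[1], [3]].
After inserting 2: P = [[1, 2], [3]].

So P = [[1, 2], [3]], Q = [[1, 3], [2]].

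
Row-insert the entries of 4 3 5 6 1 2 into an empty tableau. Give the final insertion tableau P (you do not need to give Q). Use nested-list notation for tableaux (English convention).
Insert 4: appended to row 1. P = [[4]].
Insert 3: 3 bumps 4 from row 1; 4 starts row 2. P = [[3], [4]].
Insert 5: appended to row 1. P = [[3, 5], [4]].
Insert 6: appended to row 1. P = [[3, 5, 6], [4]].
Insert 1: 1 bumps 3 from row 1; 3 bumps 4 from row 2; 4 starts row 3. P = [[1, 5, 6], [3], [4]].
Insert 2: 2 bumps 5 from row 1; 5 appends to row 2. P = [[1, 2, 6], [3, 5], [4]].

So P = [[1, 2, 6], [3, 5], [4]].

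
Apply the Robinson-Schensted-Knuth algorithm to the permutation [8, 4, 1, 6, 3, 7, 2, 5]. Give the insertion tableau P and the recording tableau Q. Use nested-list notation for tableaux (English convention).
Insert each entry of the permutation into P by Schensted row insertion, recording in Q the position of each new cell.

After inserting 8: P = [[8]].
After inserting 4: P = [[4], [8]].
After inserting 1: P = [[1], [4], [8]].
After inserting 6: P = [[1, 6], [4], [8]].
After inserting 3: P = [[1, 3], [4, 6], [8]].
After inserting 7: P = [[1, 3, 7], [4, 6], [8]].
After inserting 2: P = [[1, 2, 7], [3, 6], [4], [8]].
After inserting 5: P = [[1, 2, 5], [3, 6, 7], [4], [8]].

So P = [[1, 2, 5], [3, 6, 7], [4], [8]], Q = [[1, 4, 6], [2, 5, 8], [3], [7]].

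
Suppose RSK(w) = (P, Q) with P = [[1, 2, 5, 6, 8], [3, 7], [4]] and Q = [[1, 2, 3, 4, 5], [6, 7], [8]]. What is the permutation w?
1 4 5 7 8 3 6 2

Reverse the RSK construction: for i from n down to 1, find the cell of Q containing i, remove the entry at that cell from P, and reverse-bump it up through P; the value ejected from row 1 is w(i).

Step i=8: Q has 8 at row 3, column 1; remove 4 from row 3 of P and reverse-bump: 4 enters row 2 and ejects 3; 3 enters row 1 and ejects 2. So w(8) = 2. P is now [[1, 3, 5, 6, 8], [4, 7]].
Step i=7: Q has 7 at row 2, column 2; remove 7 from row 2 of P and reverse-bump: 7 enters row 1 and ejects 6. So w(7) = 6. P is now [[1, 3, 5, 7, 8], [4]].
Step i=6: Q has 6 at row 2, column 1; remove 4 from row 2 of P and reverse-bump: 4 enters row 1 and ejects 3. So w(6) = 3. P is now [[1, 4, 5, 7, 8]].
Step i=5: Q has 5 at row 1, column 5; remove that cell from P, ejecting 8. So w(5) = 8. P is now [[1, 4, 5, 7]].
Step i=4: Q has 4 at row 1, column 4; remove that cell from P, ejecting 7. So w(4) = 7. P is now [[1, 4, 5]].
Step i=3: Q has 3 at row 1, column 3; remove that cell from P, ejecting 5. So w(3) = 5. P is now [[1, 4]].
Step i=2: Q has 2 at row 1, column 2; remove that cell from P, ejecting 4. So w(2) = 4. P is now [[1]].
Step i=1: Q has 1 at row 1, column 1; remove that cell from P, ejecting 1. So w(1) = 1. P is now [].

So w = 1 4 5 7 8 3 6 2.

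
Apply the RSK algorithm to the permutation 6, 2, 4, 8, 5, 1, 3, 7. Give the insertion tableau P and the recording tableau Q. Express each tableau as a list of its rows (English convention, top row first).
P = [[1, 3, 5, 7], [2, 4], [6, 8]], Q = [[1, 3, 4, 8], [2, 5], [6, 7]]

Insert each entry of the permutation into P by Schensted row insertion, recording in Q the position of each new cell.

Insert 6: appended to row 1. P = [[6]].
Insert 2: 2 bumps 6 from row 1; 6 starts row 2. P = [[2], [6]].
Insert 4: appended to row 1. P = [[2, 4], [6]].
Insert 8: appended to row 1. P = [[2, 4, 8], [6]].
Insert 5: 5 bumps 8 from row 1; 8 appends to row 2. P = [[2, 4, 5], [6, 8]].
Insert 1: 1 bumps 2 from row 1; 2 bumps 6 from row 2; 6 starts row 3. P = [[1, 4, 5], [2, 8], [6]].
Insert 3: 3 bumps 4 from row 1; 4 bumps 8 from row 2; 8 appends to row 3. P = [[1, 3, 5], [2, 4], [6, 8]].
Insert 7: appended to row 1. P = [[1, 3, 5, 7], [2, 4], [6, 8]].

So P = [[1, 3, 5, 7], [2, 4], [6, 8]], Q = [[1, 3, 4, 8], [2, 5], [6, 7]].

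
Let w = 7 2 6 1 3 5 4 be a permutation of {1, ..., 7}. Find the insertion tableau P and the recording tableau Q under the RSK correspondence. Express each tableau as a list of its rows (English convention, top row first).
Insert each entry of the permutation into P by Schensted row insertion, recording in Q the position of each new cell.

After inserting 7: P = [[7]].
After inserting 2: P = [[2], [7]].
After inserting 6: P = [[2, 6], [7]].
After inserting 1: P = [[1, 6], [2], [7]].
After inserting 3: P = [[1, 3], [2, 6], [7]].
After inserting 5: P = [[1, 3, 5], [2, 6], [7]].
After inserting 4: P = [[1, 3, 4], [2, 5], [6], [7]].

So P = [[1, 3, 4], [2, 5], [6], [7]], Q = [[1, 3, 6], [2, 5], [4], [7]].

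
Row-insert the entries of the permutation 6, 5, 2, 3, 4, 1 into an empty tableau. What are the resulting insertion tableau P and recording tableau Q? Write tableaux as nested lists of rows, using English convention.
P = [[1, 3, 4], [2], [5], [6]], Q = [[1, 4, 5], [2], [3], [6]]

Insert each entry of the permutation into P by Schensted row insertion, recording in Q the position of each new cell.

Insert 6: appended to row 1. P = [[6]], Q = [[1]].
Insert 5: 5 bumps 6 from row 1; 6 starts row 2. P = [[5], [6]], Q = [[1], [2]].
Insert 2: 2 bumps 5 from row 1; 5 bumps 6 from row 2; 6 starts row 3. P = [[2], [5], [6]], Q = [[1], [2], [3]].
Insert 3: appended to row 1. P = [[2, 3], [5], [6]], Q = [[1, 4], [2], [3]].
Insert 4: appended to row 1. P = [[2, 3, 4], [5], [6]], Q = [[1, 4, 5], [2], [3]].
Insert 1: 1 bumps 2 from row 1; 2 bumps 5 from row 2; 5 bumps 6 from row 3; 6 starts row 4. P = [[1, 3, 4], [2], [5], [6]], Q = [[1, 4, 5], [2], [3], [6]].

So P = [[1, 3, 4], [2], [5], [6]], Q = [[1, 4, 5], [2], [3], [6]].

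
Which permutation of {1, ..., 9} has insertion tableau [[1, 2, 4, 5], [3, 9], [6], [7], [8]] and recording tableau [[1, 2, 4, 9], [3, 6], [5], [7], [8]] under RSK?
Reverse the RSK construction: for i from n down to 1, find the cell of Q containing i, remove the entry at that cell from P, and reverse-bump it up through P; the value ejected from row 1 is w(i).

Step i=9: Q has 9 at row 1, column 4; remove that cell from P, ejecting 5. So w(9) = 5. P is now [[1, 2, 4], [3, 9], [6], [7], [8]].
Step i=8: Q has 8 at row 5, column 1; remove 8 from row 5 of P and reverse-bump: 8 enters row 4 and ejects 7; 7 enters row 3 and ejects 6; 6 enters row 2 and ejects 3; 3 enters row 1 and ejects 2. So w(8) = 2. P is now [[1, 3, 4], [6, 9], [7], [8]].
Step i=7: Q has 7 at row 4, column 1; remove 8 from row 4 of P and reverse-bump: 8 enters row 3 and ejects 7; 7 enters row 2 and ejects 6; 6 enters row 1 and ejects 4. So w(7) = 4. P is now [[1, 3, 6], [7, 9], [8]].
Step i=6: Q has 6 at row 2, column 2; remove 9 from row 2 of P and reverse-bump: 9 enters row 1 and ejects 6. So w(6) = 6. P is now [[1, 3, 9], [7], [8]].
Step i=5: Q has 5 at row 3, column 1; remove 8 from row 3 of P and reverse-bump: 8 enters row 2 and ejects 7; 7 enters row 1 and ejects 3. So w(5) = 3. P is now [[1, 7, 9], [8]].
Step i=4: Q has 4 at row 1, column 3; remove that cell from P, ejecting 9. So w(4) = 9. P is now [[1, 7], [8]].
Step i=3: Q has 3 at row 2, column 1; remove 8 from row 2 of P and reverse-bump: 8 enters row 1 and ejects 7. So w(3) = 7. P is now [[1, 8]].
Step i=2: Q has 2 at row 1, column 2; remove that cell from P, ejecting 8. So w(2) = 8. P is now [[1]].
Step i=1: Q has 1 at row 1, column 1; remove that cell from P, ejecting 1. So w(1) = 1. P is now [].

So w = 1 8 7 9 3 6 4 2 5.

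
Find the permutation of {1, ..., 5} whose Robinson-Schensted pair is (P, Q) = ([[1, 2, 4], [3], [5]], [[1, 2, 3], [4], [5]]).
1 3 5 4 2

Reverse the RSK construction: for i from n down to 1, find the cell of Q containing i, remove the entry at that cell from P, and reverse-bump it up through P; the value ejected from row 1 is w(i).

Step i=5: Q has 5 at row 3, column 1; remove 5 from row 3 of P and reverse-bump: 5 enters row 2 and ejects 3; 3 enters row 1 and ejects 2. So w(5) = 2. P is now [[1, 3, 4], [5]].
Step i=4: Q has 4 at row 2, column 1; remove 5 from row 2 of P and reverse-bump: 5 enters row 1 and ejects 4. So w(4) = 4. P is now [[1, 3, 5]].
Step i=3: Q has 3 at row 1, column 3; remove that cell from P, ejecting 5. So w(3) = 5. P is now [[1, 3]].
Step i=2: Q has 2 at row 1, column 2; remove that cell from P, ejecting 3. So w(2) = 3. P is now [[1]].
Step i=1: Q has 1 at row 1, column 1; remove that cell from P, ejecting 1. So w(1) = 1. P is now [].

So w = 1 3 5 4 2.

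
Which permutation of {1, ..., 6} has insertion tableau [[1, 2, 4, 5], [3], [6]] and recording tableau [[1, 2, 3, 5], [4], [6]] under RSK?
Reverse the RSK construction: for i from n down to 1, find the cell of Q containing i, remove the entry at that cell from P, and reverse-bump it up through P; the value ejected from row 1 is w(i).

Step i=6: Q has 6 at row 3, column 1; remove 6 from row 3 of P and reverse-bump: 6 enters row 2 and ejects 3; 3 enters row 1 and ejects 2. So w(6) = 2. P is now [[1, 3, 4, 5], [6]].
Step i=5: Q has 5 at row 1, column 4; remove that cell from P, ejecting 5. So w(5) = 5. P is now [[1, 3, 4], [6]].
Step i=4: Q has 4 at row 2, column 1; remove 6 from row 2 of P and reverse-bump: 6 enters row 1 and ejects 4. So w(4) = 4. P is now [[1, 3, 6]].
Step i=3: Q has 3 at row 1, column 3; remove that cell from P, ejecting 6. So w(3) = 6. P is now [[1, 3]].
Step i=2: Q has 2 at row 1, column 2; remove that cell from P, ejecting 3. So w(2) = 3. P is now [[1]].
Step i=1: Q has 1 at row 1, column 1; remove that cell from P, ejecting 1. So w(1) = 1. P is now [].

So w = 1 3 6 4 5 2.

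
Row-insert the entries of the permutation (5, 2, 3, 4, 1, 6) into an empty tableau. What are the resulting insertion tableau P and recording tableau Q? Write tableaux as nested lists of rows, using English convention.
Insert each entry of the permutation into P by Schensted row insertion, recording in Q the position of each new cell.

Insert 5: appended to row 1. P = [[5]], Q = [[1]].
Insert 2: 2 bumps 5 from row 1; 5 starts row 2. P = [[2], [5]], Q = [[1], [2]].
Insert 3: appended to row 1. P = [[2, 3], [5]], Q = [[1, 3], [2]].
Insert 4: appended to row 1. P = [[2, 3, 4], [5]], Q = [[1, 3, 4], [2]].
Insert 1: 1 bumps 2 from row 1; 2 bumps 5 from row 2; 5 starts row 3. P = [[1, 3, 4], [2], [5]], Q = [[1, 3, 4], [2], [5]].
Insert 6: appended to row 1. P = [[1, 3, 4, 6], [2], [5]], Q = [[1, 3, 4, 6], [2], [5]].

So P = [[1, 3, 4, 6], [2], [5]], Q = [[1, 3, 4, 6], [2], [5]].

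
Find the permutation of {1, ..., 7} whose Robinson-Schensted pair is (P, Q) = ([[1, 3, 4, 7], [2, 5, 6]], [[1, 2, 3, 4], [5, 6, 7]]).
2 5 6 7 1 3 4

Reverse the RSK construction: for i from n down to 1, find the cell of Q containing i, remove the entry at that cell from P, and reverse-bump it up through P; the value ejected from row 1 is w(i).

Step i=7: Q has 7 at row 2, column 3; remove 6 from row 2 of P and reverse-bump: 6 enters row 1 and ejects 4. So w(7) = 4. P is now [[1, 3, 6, 7], [2, 5]].
Step i=6: Q has 6 at row 2, column 2; remove 5 from row 2 of P and reverse-bump: 5 enters row 1 and ejects 3. So w(6) = 3. P is now [[1, 5, 6, 7], [2]].
Step i=5: Q has 5 at row 2, column 1; remove 2 from row 2 of P and reverse-bump: 2 enters row 1 and ejects 1. So w(5) = 1. P is now [[2, 5, 6, 7]].
Step i=4: Q has 4 at row 1, column 4; remove that cell from P, ejecting 7. So w(4) = 7. P is now [[2, 5, 6]].
Step i=3: Q has 3 at row 1, column 3; remove that cell from P, ejecting 6. So w(3) = 6. P is now [[2, 5]].
Step i=2: Q has 2 at row 1, column 2; remove that cell from P, ejecting 5. So w(2) = 5. P is now [[2]].
Step i=1: Q has 1 at row 1, column 1; remove that cell from P, ejecting 2. So w(1) = 2. P is now [].

So w = 2 5 6 7 1 3 4.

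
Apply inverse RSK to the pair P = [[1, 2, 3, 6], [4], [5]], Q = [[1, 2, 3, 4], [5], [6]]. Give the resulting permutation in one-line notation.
Reverse RSK: for i = n, n-1, ..., 1, locate i in Q, remove the corresponding corner cell from P, and reverse-bump its entry up through P; the value ejected from row 1 is w(i).

So w = 1 2 5 6 4 3.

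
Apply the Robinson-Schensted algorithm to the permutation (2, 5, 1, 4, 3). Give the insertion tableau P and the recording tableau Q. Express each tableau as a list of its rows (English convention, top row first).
Insert each entry of the permutation into P by Schensted row insertion, recording in Q the position of each new cell.

After inserting 2: P = [[2]].
After inserting 5: P = [[2, 5]].
After inserting 1: P = [[1, 5], [2]].
After inserting 4: P = [[1, 4], [2, 5]].
After inserting 3: P = [[1, 3], [2, 4], [5]].

So P = [[1, 3], [2, 4], [5]], Q = [[1, 2], [3, 4], [5]].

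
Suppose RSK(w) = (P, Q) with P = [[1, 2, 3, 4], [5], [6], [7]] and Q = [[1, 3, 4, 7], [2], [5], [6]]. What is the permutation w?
7 1 2 6 5 3 4

Reverse RSK: for i = n, n-1, ..., 1, locate i in Q, remove the corresponding corner cell from P, and reverse-bump its entry up through P; the value ejected from row 1 is w(i).

So w = 7 1 2 6 5 3 4.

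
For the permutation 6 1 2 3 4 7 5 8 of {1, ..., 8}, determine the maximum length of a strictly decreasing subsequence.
2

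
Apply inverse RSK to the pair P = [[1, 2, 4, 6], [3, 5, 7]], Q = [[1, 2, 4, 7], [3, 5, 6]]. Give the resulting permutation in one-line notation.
Reverse the RSK construction: for i from n down to 1, find the cell of Q containing i, remove the entry at that cell from P, and reverse-bump it up through P; the value ejected from row 1 is w(i).

Step i=7: Q has 7 at row 1, column 4; remove that cell from P, ejecting 6. So w(7) = 6. P is now [[1, 2, 4], [3, 5, 7]].
Step i=6: Q has 6 at row 2, column 3; remove 7 from row 2 of P and reverse-bump: 7 enters row 1 and ejects 4. So w(6) = 4. P is now [[1, 2, 7], [3, 5]].
Step i=5: Q has 5 at row 2, column 2; remove 5 from row 2 of P and reverse-bump: 5 enters row 1 and ejects 2. So w(5) = 2. P is now [[1, 5, 7], [3]].
Step i=4: Q has 4 at row 1, column 3; remove that cell from P, ejecting 7. So w(4) = 7. P is now [[1, 5], [3]].
Step i=3: Q has 3 at row 2, column 1; remove 3 from row 2 of P and reverse-bump: 3 enters row 1 and ejects 1. So w(3) = 1. P is now [[3, 5]].
Step i=2: Q has 2 at row 1, column 2; remove that cell from P, ejecting 5. So w(2) = 5. P is now [[3]].
Step i=1: Q has 1 at row 1, column 1; remove that cell from P, ejecting 3. So w(1) = 3. P is now [].

So w = 3 5 1 7 2 4 6.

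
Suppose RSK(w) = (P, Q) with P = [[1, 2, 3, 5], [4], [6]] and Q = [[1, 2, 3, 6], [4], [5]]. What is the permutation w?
1 2 6 4 3 5

Reverse RSK: for i = n, n-1, ..., 1, locate i in Q, remove the corresponding corner cell from P, and reverse-bump its entry up through P; the value ejected from row 1 is w(i).

So w = 1 2 6 4 3 5.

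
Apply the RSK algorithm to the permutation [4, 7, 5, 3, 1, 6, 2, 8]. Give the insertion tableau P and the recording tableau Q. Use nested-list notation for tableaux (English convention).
Insert each entry of the permutation into P by Schensted row insertion, recording in Q the position of each new cell.

After inserting 4: P = [[4]].
After inserting 7: P = [[4, 7]].
After inserting 5: P = [[4, 5], [7]].
After inserting 3: P = [[3, 5], [4], [7]].
After inserting 1: P = [[1, 5], [3], [4], [7]].
After inserting 6: P = [[1, 5, 6], [3], [4], [7]].
After inserting 2: P = [[1, 2, 6], [3, 5], [4], [7]].
After inserting 8: P = [[1, 2, 6, 8], [3, 5], [4], [7]].

So P = [[1, 2, 6, 8], [3, 5], [4], [7]], Q = [[1, 2, 6, 8], [3, 7], [4], [5]].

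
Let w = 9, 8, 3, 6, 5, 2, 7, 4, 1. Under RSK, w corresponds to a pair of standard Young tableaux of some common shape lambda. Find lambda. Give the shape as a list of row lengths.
Row-insert each entry into an empty tableau.

After inserting 9: P = [[9]].
After inserting 8: P = [[8], [9]].
After inserting 3: P = [[3], [8], [9]].
After inserting 6: P = [[3, 6], [8], [9]].
After inserting 5: P = [[3, 5], [6], [8], [9]].
After inserting 2: P = [[2, 5], [3], [6], [8], [9]].
After inserting 7: P = [[2, 5, 7], [3], [6], [8], [9]].
After inserting 4: P = [[2, 4, 7], [3, 5], [6], [8], [9]].
After inserting 1: P = [[1, 4, 7], [2, 5], [3], [6], [8], [9]].

The final insertion tableau P = [[1, 4, 7], [2, 5], [3], [6], [8], [9]] has shape [3, 2, 1, 1, 1, 1].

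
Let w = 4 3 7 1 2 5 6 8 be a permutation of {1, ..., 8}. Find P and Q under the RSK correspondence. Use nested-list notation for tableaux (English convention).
P = [[1, 2, 5, 6, 8], [3, 7], [4]], Q = [[1, 3, 6, 7, 8], [2, 5], [4]]

Insert each entry of the permutation into P by Schensted row insertion, recording in Q the position of each new cell.

Insert 4: appended to row 1. P = [[4]].
Insert 3: 3 bumps 4 from row 1; 4 starts row 2. P = [[3], [4]].
Insert 7: appended to row 1. P = [[3, 7], [4]].
Insert 1: 1 bumps 3 from row 1; 3 bumps 4 from row 2; 4 starts row 3. P = [[1, 7], [3], [4]].
Insert 2: 2 bumps 7 from row 1; 7 appends to row 2. P = [[1, 2], [3, 7], [4]].
Insert 5: appended to row 1. P = [[1, 2, 5], [3, 7], [4]].
Insert 6: appended to row 1. P = [[1, 2, 5, 6], [3, 7], [4]].
Insert 8: appended to row 1. P = [[1, 2, 5, 6, 8], [3, 7], [4]].

So P = [[1, 2, 5, 6, 8], [3, 7], [4]], Q = [[1, 3, 6, 7, 8], [2, 5], [4]].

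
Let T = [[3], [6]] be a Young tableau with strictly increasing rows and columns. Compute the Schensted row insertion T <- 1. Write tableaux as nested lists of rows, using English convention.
In row 1, 1 replaces 3 (the leftmost entry greater than 1); 3 is bumped to row 2. In row 2, 3 replaces 6 (the leftmost entry greater than 3); 6 is bumped to row 3. 6 starts a new row 3. The new tableau is [[1], [3], [6]].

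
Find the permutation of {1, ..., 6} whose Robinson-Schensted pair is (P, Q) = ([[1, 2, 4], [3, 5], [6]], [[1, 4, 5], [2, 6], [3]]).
Reverse the RSK construction: for i from n down to 1, find the cell of Q containing i, remove the entry at that cell from P, and reverse-bump it up through P; the value ejected from row 1 is w(i).

Step i=6: Q has 6 at row 2, column 2; remove 5 from row 2 of P and reverse-bump: 5 enters row 1 and ejects 4. So w(6) = 4. P is now [[1, 2, 5], [3], [6]].
Step i=5: Q has 5 at row 1, column 3; remove that cell from P, ejecting 5. So w(5) = 5. P is now [[1, 2], [3], [6]].
Step i=4: Q has 4 at row 1, column 2; remove that cell from P, ejecting 2. So w(4) = 2. P is now [[1], [3], [6]].
Step i=3: Q has 3 at row 3, column 1; remove 6 from row 3 of P and reverse-bump: 6 enters row 2 and ejects 3; 3 enters row 1 and ejects 1. So w(3) = 1. P is now [[3], [6]].
Step i=2: Q has 2 at row 2, column 1; remove 6 from row 2 of P and reverse-bump: 6 enters row 1 and ejects 3. So w(2) = 3. P is now [[6]].
Step i=1: Q has 1 at row 1, column 1; remove that cell from P, ejecting 6. So w(1) = 6. P is now [].

So w = 6 3 1 2 5 4.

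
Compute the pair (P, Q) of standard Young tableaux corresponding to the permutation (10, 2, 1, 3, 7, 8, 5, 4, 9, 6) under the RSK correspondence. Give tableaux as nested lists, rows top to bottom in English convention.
Insert each entry of the permutation into P by Schensted row insertion, recording in Q the position of each new cell.

After inserting 10: P = [[10]].
After inserting 2: P = [[2], [10]].
After inserting 1: P = [[1], [2], [10]].
After inserting 3: P = [[1, 3], [2], [10]].
After inserting 7: P = [[1, 3, 7], [2], [10]].
After inserting 8: P = [[1, 3, 7, 8], [2], [10]].
After inserting 5: P = [[1, 3, 5, 8], [2, 7], [10]].
After inserting 4: P = [[1, 3, 4, 8], [2, 5], [7], [10]].
After inserting 9: P = [[1, 3, 4, 8, 9], [2, 5], [7], [10]].
After inserting 6: P = [[1, 3, 4, 6, 9], [2, 5, 8], [7], [10]].

So P = [[1, 3, 4, 6, 9], [2, 5, 8], [7], [10]], Q = [[1, 4, 5, 6, 9], [2, 7, 10], [3], [8]].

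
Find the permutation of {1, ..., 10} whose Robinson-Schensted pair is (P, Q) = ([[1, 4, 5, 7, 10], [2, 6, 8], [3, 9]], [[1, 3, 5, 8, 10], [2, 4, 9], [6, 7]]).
3 2 9 4 6 1 5 8 7 10

Reverse the RSK construction: for i from n down to 1, find the cell of Q containing i, remove the entry at that cell from P, and reverse-bump it up through P; the value ejected from row 1 is w(i).

Step i=10: Q has 10 at row 1, column 5; remove that cell from P, ejecting 10. So w(10) = 10. P is now [[1, 4, 5, 7], [2, 6, 8], [3, 9]].
Step i=9: Q has 9 at row 2, column 3; remove 8 from row 2 of P and reverse-bump: 8 enters row 1 and ejects 7. So w(9) = 7. P is now [[1, 4, 5, 8], [2, 6], [3, 9]].
Step i=8: Q has 8 at row 1, column 4; remove that cell from P, ejecting 8. So w(8) = 8. P is now [[1, 4, 5], [2, 6], [3, 9]].
Step i=7: Q has 7 at row 3, column 2; remove 9 from row 3 of P and reverse-bump: 9 enters row 2 and ejects 6; 6 enters row 1 and ejects 5. So w(7) = 5. P is now [[1, 4, 6], [2, 9], [3]].
Step i=6: Q has 6 at row 3, column 1; remove 3 from row 3 of P and reverse-bump: 3 enters row 2 and ejects 2; 2 enters row 1 and ejects 1. So w(6) = 1. P is now [[2, 4, 6], [3, 9]].
Step i=5: Q has 5 at row 1, column 3; remove that cell from P, ejecting 6. So w(5) = 6. P is now [[2, 4], [3, 9]].
Step i=4: Q has 4 at row 2, column 2; remove 9 from row 2 of P and reverse-bump: 9 enters row 1 and ejects 4. So w(4) = 4. P is now [[2, 9], [3]].
Step i=3: Q has 3 at row 1, column 2; remove that cell from P, ejecting 9. So w(3) = 9. P is now [[2], [3]].
Step i=2: Q has 2 at row 2, column 1; remove 3 from row 2 of P and reverse-bump: 3 enters row 1 and ejects 2. So w(2) = 2. P is now [[3]].
Step i=1: Q has 1 at row 1, column 1; remove that cell from P, ejecting 3. So w(1) = 3. P is now [].

So w = 3 2 9 4 6 1 5 8 7 10.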